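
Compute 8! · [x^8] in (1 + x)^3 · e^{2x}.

24832

The EGF product rule gives c_8 = Σ_{k_1+k_2=8} C(8; k_1,k_2) · ∏ g_i(k_i), where (1+x)^3 gives the falling factorial (3)_k; e^{2x} gives (2)^k.
g_1(k) for k = 0…8: 1, 3, 6, 6, 0, 0, 0, 0, 0.
g_2(k) for k = 0…8: 1, 2, 4, 8, 16, 32, 64, 128, 256.
c_8 = Σ_k C(8,k)·g_1(k)·g_2(8−k) = 1·1·256 + 8·3·128 + 28·6·64 + 56·6·32 = 256 + 3072 + 10752 + 10752 = 24832.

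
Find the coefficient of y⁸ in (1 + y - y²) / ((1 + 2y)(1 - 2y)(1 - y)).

The denominator gives the recurrence a_n = a_(n−1) + 4a_(n−2) − 4a_(n−3) for n ≥ 3; the numerator fixes a_0 = 1, a_1 = 2, a_2 = 5.
Iterating: 1, 2, 5, 9, 21, 37, 85, 149, 341, so a_8 = 341.

341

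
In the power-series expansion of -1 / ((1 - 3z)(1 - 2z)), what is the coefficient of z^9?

-58025

Partial fractions give a closed form: a_n = (-3)·3^n + (2)·2^n.
At n = 9: a_9 = -58025.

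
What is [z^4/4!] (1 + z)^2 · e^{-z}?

5

The EGF product rule gives c_4 = Σ_{k_1+k_2=4} C(4; k_1,k_2) · ∏ g_i(k_i), where (1+z)^2 gives the falling factorial (2)_k; e^{-z} gives (-1)^k.
g_1(k) for k = 0…4: 1, 2, 2, 0, 0.
g_2(k) for k = 0…4: 1, -1, 1, -1, 1.
c_4 = Σ_k C(4,k)·g_1(k)·g_2(4−k) = 1·1·1 + 4·2·(-1) + 6·2·1 = 1 − 8 + 12 = 5.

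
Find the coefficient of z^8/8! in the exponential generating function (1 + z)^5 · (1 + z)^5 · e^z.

The EGF product rule gives c_8 = Σ_{k_1+k_2+k_3=8} C(8; k_1,k_2,k_3) · ∏ g_i(k_i), where (1+z)^5 gives the falling factorial (5)_k; (1+z)^5 gives the falling factorial (5)_k; e^z gives (1)^k.
g_1(k) for k = 0…8: 1, 5, 20, 60, 120, 120, 0, 0, 0.
g_2(k) for k = 0…8: 1, 5, 20, 60, 120, 120, 0, 0, 0.
g_3(k) for k = 0…8: 1, 1, 1, 1, 1, 1, 1, 1, 1.
First combine the last two factors: h(k) = Σ_j C(k,j)·g_2(j)·g_3(k−j) for k = 0…8: 1, 6, 31, 136, 501, 1546, 4051, 9276, 19081.
c_8 = Σ_k C(8,k)·g_1(k)·h(8−k) = 1·1·19081 + 8·5·9276 + 28·20·4051 + 56·60·1546 + 70·120·501 + 56·120·136 = 19081 + 371040 + 2268560 + 5194560 + 4208400 + 913920 = 12975561.

12975561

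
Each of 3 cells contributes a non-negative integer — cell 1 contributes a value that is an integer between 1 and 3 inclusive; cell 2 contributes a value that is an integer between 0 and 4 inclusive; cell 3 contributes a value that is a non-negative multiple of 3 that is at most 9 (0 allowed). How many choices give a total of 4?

4

The generating function for the choices is (y + y² + y³)·(1 + y + y² + y³ + y⁴)·(1 + y³ + y⁶ + y⁹); the count is [y⁴].
(y + y² + y³) has coefficients 0,1,1,1 for degrees 0…3.
(1 + y + y² + y³ + y⁴) has coefficients 1,1,1,1,1 for degrees 0…4.
Finally multiplying by (1 + y³ + y⁶ + y⁹), the product of all factors after the first has coefficients 1,1,1,2,2 for degrees 0…4.
[y⁴] = 1·2 + 1·1 + 1·1 = 4.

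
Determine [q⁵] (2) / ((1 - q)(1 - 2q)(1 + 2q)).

42

Partial fractions give a closed form: a_n = (-2/3)·1^n + (2)·2^n + (2/3)·(-2)^n.
At n = 5: a_5 = 42.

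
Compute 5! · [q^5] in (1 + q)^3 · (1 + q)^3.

The EGF product rule gives c_5 = Σ_{k_1+k_2=5} C(5; k_1,k_2) · ∏ g_i(k_i), where (1+q)^3 gives the falling factorial (3)_k; (1+q)^3 gives the falling factorial (3)_k.
g_1(k) for k = 0…5: 1, 3, 6, 6, 0, 0.
g_2(k) for k = 0…5: 1, 3, 6, 6, 0, 0.
c_5 = Σ_k C(5,k)·g_1(k)·g_2(5−k) = 10·6·6 + 10·6·6 = 360 + 360 = 720.

720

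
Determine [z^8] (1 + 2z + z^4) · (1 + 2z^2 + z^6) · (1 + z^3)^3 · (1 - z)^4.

53

(1 + 2z + z^4) has coefficients 1,2,0,0,1 for degrees 0…4.
(1 + 2z^2 + z^6) has coefficients 1,0,2,0,0,0,1,0,0 for degrees 0…8.
Multiplying by (1 + z^3)^3 gives running coefficients 1,0,2,3,0,6,4,0,6 for degrees 0…8.
Finally multiplying by (1 - z)^4, the product of all factors after the first has coefficients 1,-4,8,-9,1,16,-30,23,6 for degrees 0…8.
[z^8] = 1·6 + 2·23 + 1·1 = 53.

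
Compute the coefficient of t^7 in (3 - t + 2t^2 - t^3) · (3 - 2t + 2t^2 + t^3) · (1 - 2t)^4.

(3 - t + 2t^2 - t^3) has coefficients 3,-1,2,-1 for degrees 0…3.
(3 - 2t + 2t^2 + t^3) has coefficients 3,-2,2,1,0,0,0,0 for degrees 0…7.
Finally multiplying by (1 - 2t)^4, the product of all factors after the first has coefficients 3,-26,90,-159,152,-72,0,16 for degrees 0…7.
[t^7] = 3·16 − 1·0 + 2·(-72) − 1·152 = -248.

-248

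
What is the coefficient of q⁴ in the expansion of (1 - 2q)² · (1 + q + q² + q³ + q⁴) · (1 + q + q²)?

3

(1 - 2q)² has coefficients 1,-4,4 for degrees 0…2.
(1 + q + q² + q³ + q⁴) has coefficients 1,1,1,1,1 for degrees 0…4.
Finally multiplying by (1 + q + q²), the product of all factors after the first has coefficients 1,2,3,3,3 for degrees 0…4.
[q⁴] = 1·3 − 4·3 + 4·3 = 3.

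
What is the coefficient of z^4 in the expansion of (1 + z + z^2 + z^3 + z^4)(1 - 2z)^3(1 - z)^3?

28

(1 + z + z^2 + z^3 + z^4) has coefficients 1,1,1,1,1 for degrees 0…4.
(1 - 2z)^3 has coefficients 1,-6,12,-8,0 for degrees 0…4.
Finally multiplying by (1 - z)^3, the product of all factors after the first has coefficients 1,-9,33,-63,66 for degrees 0…4.
[z^4] = 1·66 + 1·(-63) + 1·33 + 1·(-9) + 1·1 = 28.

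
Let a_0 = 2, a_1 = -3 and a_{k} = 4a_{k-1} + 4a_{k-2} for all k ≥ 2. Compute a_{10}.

The ordinary generating function has denominator 1 - 4z - 4z^2.
Iterating the recurrence: a_0,…,a_{10} = 2, -3, -4, -28, -128, -624, -3008, -14528, -70144, -338688, -1635328.

-1635328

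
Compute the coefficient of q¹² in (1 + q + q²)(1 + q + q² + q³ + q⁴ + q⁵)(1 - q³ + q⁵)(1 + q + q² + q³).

(1 + q + q²) has coefficients 1,1,1 for degrees 0…2.
(1 + q + q² + q³ + q⁴ + q⁵) has coefficients 1,1,1,1,1,1,0,0,0,0,0,0,0 for degrees 0…12.
Multiplying by (1 - q³ + q⁵) gives running coefficients 1,1,1,0,0,1,0,0,0,1,1,0,0 for degrees 0…12.
Finally multiplying by (1 + q + q² + q³), the product of all factors after the first has coefficients 1,2,3,3,2,2,1,1,1,1,2,2,2 for degrees 0…12.
[q¹²] = 1·2 + 1·2 + 1·2 = 6.

6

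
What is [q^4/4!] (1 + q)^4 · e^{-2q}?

8

The EGF product rule gives c_4 = Σ_{k_1+k_2=4} C(4; k_1,k_2) · ∏ g_i(k_i), where (1+q)^4 gives the falling factorial (4)_k; e^{-2q} gives (-2)^k.
g_1(k) for k = 0…4: 1, 4, 12, 24, 24.
g_2(k) for k = 0…4: 1, -2, 4, -8, 16.
c_4 = Σ_k C(4,k)·g_1(k)·g_2(4−k) = 1·1·16 + 4·4·(-8) + 6·12·4 + 4·24·(-2) + 1·24·1 = 16 − 128 + 288 − 192 + 24 = 8.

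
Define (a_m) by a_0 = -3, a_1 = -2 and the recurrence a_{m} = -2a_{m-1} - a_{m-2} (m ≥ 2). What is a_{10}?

47

The ordinary generating function has denominator 1 + 2t + t^2.
Iterating the recurrence: a_0,…,a_{10} = -3, -2, 7, -12, 17, -22, 27, -32, 37, -42, 47.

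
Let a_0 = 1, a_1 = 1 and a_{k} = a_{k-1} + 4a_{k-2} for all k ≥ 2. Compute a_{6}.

The ordinary generating function has denominator 1 - y - 4y^2.
Iterating the recurrence: a_0,…,a_{6} = 1, 1, 5, 9, 29, 65, 181.

181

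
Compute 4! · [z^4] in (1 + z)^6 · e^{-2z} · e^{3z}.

1045

The EGF product rule gives c_4 = Σ_{k_1+k_2+k_3=4} C(4; k_1,k_2,k_3) · ∏ g_i(k_i), where (1+z)^6 gives the falling factorial (6)_k; e^{-2z} gives (-2)^k; e^{3z} gives (3)^k.
g_1(k) for k = 0…4: 1, 6, 30, 120, 360.
g_2(k) for k = 0…4: 1, -2, 4, -8, 16.
g_3(k) for k = 0…4: 1, 3, 9, 27, 81.
First combine the last two factors: h(k) = Σ_j C(k,j)·g_2(j)·g_3(k−j) for k = 0…4: 1, 1, 1, 1, 1.
c_4 = Σ_k C(4,k)·g_1(k)·h(4−k) = 1·1·1 + 4·6·1 + 6·30·1 + 4·120·1 + 1·360·1 = 1 + 24 + 180 + 480 + 360 = 1045.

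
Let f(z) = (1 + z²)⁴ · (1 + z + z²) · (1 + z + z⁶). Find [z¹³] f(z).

(1 + z²)⁴ has coefficients 1,0,4,0,6,0,4,0,1 for degrees 0…8.
(1 + z + z²) has coefficients 1,1,1,0,0,0,0,0,0,0,0,0,0,0 for degrees 0…13.
Finally multiplying by (1 + z + z⁶), the product of all factors after the first has coefficients 1,2,2,1,0,0,1,1,1,0,0,0,0,0 for degrees 0…13.
[z¹³] = 1·0 + 4·0 + 6·0 + 4·1 + 1·0 = 4.

4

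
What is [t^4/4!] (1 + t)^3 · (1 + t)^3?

360

The EGF product rule gives c_4 = Σ_{k_1+k_2=4} C(4; k_1,k_2) · ∏ g_i(k_i), where (1+t)^3 gives the falling factorial (3)_k; (1+t)^3 gives the falling factorial (3)_k.
g_1(k) for k = 0…4: 1, 3, 6, 6, 0.
g_2(k) for k = 0…4: 1, 3, 6, 6, 0.
c_4 = Σ_k C(4,k)·g_1(k)·g_2(4−k) = 4·3·6 + 6·6·6 + 4·6·3 = 72 + 216 + 72 = 360.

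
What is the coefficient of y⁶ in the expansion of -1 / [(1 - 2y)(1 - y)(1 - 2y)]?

-769

The denominator gives the recurrence a_n = 5a_(n−1) − 8a_(n−2) + 4a_(n−3) for n ≥ 3; the numerator fixes a_0 = -1, a_1 = -5, a_2 = -17.
Iterating: -1, -5, -17, -49, -129, -321, -769, so a_6 = -769.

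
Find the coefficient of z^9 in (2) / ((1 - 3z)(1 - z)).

Partial fractions give a closed form: a_n = (3)·3^n + (-1)·1^n.
At n = 9: a_9 = 59048.

59048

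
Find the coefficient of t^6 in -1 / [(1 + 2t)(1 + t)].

Partial fractions give a closed form: a_n = (-2)·(-2)^n + (1)·(-1)^n.
At n = 6: a_6 = -127.

-127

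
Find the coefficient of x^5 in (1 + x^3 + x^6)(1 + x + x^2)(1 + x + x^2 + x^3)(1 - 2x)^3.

(1 + x^3 + x^6) has coefficients 1,0,0,1,0,0 for degrees 0…5.
(1 + x + x^2) has coefficients 1,1,1,0,0,0 for degrees 0…5.
Multiplying by (1 + x + x^2 + x^3) gives running coefficients 1,2,3,3,2,1 for degrees 0…5.
Finally multiplying by (1 - 2x)^3, the product of all factors after the first has coefficients 1,-4,3,1,4,1 for degrees 0…5.
[x^5] = 1·1 + 1·3 = 4.

4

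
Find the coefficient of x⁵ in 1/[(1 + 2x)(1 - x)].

-21

Partial fractions give a closed form: a_n = (2/3)·(-2)^n + (1/3)·1^n.
At n = 5: a_5 = -21.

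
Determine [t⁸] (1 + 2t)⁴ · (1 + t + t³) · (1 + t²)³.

(1 + 2t)⁴ has coefficients 1,8,24,32,16 for degrees 0…4.
(1 + t + t³) has coefficients 1,1,0,1,0,0,0,0,0 for degrees 0…8.
Finally multiplying by (1 + t²)³, the product of all factors after the first has coefficients 1,1,3,4,3,6,1,4,0 for degrees 0…8.
[t⁸] = 1·0 + 8·4 + 24·1 + 32·6 + 16·3 = 296.

296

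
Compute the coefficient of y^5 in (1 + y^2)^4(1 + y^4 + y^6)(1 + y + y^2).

7

(1 + y^2)^4 has coefficients 1,0,4,0,6,0 for degrees 0…5.
(1 + y^4 + y^6) has coefficients 1,0,0,0,1,0 for degrees 0…5.
Finally multiplying by (1 + y + y^2), the product of all factors after the first has coefficients 1,1,1,0,1,1 for degrees 0…5.
[y^5] = 1·1 + 4·0 + 6·1 = 7.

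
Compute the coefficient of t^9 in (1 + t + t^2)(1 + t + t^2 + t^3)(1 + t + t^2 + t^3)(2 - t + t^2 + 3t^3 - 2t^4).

2

(1 + t + t^2) has coefficients 1,1,1 for degrees 0…2.
(1 + t + t^2 + t^3) has coefficients 1,1,1,1,0,0,0,0,0,0 for degrees 0…9.
Multiplying by (1 + t + t^2 + t^3) gives running coefficients 1,2,3,4,3,2,1,0,0,0 for degrees 0…9.
Finally multiplying by (2 - t + t^2 + 3t^3 - 2t^4), the product of all factors after the first has coefficients 2,3,5,10,9,10,9,2,1,-1 for degrees 0…9.
[t^9] = 1·(-1) + 1·1 + 1·2 = 2.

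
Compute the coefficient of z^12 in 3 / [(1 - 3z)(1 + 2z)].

961509

Partial fractions give a closed form: a_n = (9/5)·3^n + (6/5)·(-2)^n.
At n = 12: a_12 = 961509.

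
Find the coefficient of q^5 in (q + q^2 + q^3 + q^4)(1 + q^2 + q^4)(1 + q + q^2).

(q + q^2 + q^3 + q^4) has coefficients 0,1,1,1,1 for degrees 0…4.
(1 + q^2 + q^4) has coefficients 1,0,1,0,1,0 for degrees 0…5.
Finally multiplying by (1 + q + q^2), the product of all factors after the first has coefficients 1,1,2,1,2,1 for degrees 0…5.
[q^5] = 1·2 + 1·1 + 1·2 + 1·1 = 6.

6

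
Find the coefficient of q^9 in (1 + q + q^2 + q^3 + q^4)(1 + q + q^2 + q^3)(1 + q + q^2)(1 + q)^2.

(1 + q + q^2 + q^3 + q^4) has coefficients 1,1,1,1,1 for degrees 0…4.
(1 + q + q^2 + q^3) has coefficients 1,1,1,1,0,0,0,0,0,0 for degrees 0…9.
Multiplying by (1 + q + q^2) gives running coefficients 1,2,3,3,2,1,0,0,0,0 for degrees 0…9.
Finally multiplying by (1 + q)^2, the product of all factors after the first has coefficients 1,4,8,11,11,8,4,1,0,0 for degrees 0…9.
[q^9] = 1·0 + 1·0 + 1·1 + 1·4 + 1·8 = 13.

13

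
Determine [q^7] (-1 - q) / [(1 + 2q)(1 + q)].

Partial fractions give a closed form: a_n = (-1)·(-2)^n.
At n = 7: a_7 = 128.

128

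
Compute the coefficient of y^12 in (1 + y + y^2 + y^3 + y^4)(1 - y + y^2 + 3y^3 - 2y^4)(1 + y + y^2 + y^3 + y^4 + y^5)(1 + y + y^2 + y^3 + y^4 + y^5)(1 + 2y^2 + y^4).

(1 + y + y^2 + y^3 + y^4) has coefficients 1,1,1,1,1 for degrees 0…4.
(1 - y + y^2 + 3y^3 - 2y^4) has coefficients 1,-1,1,3,-2,0,0,0,0,0,0,0,0 for degrees 0…12.
Multiplying by (1 + y + y^2 + y^3 + y^4 + y^5) gives running coefficients 1,0,1,4,2,2,1,2,1,-2,0,0,0 for degrees 0…12.
Multiplying by (1 + y + y^2 + y^3 + y^4 + y^5) gives running coefficients 1,1,2,6,8,10,10,12,12,6,4,2,1 for degrees 0…12.
Finally multiplying by (1 + 2y^2 + y^4), the product of all factors after the first has coefficients 1,1,4,8,13,23,28,38,40,40,38,26,21 for degrees 0…12.
[y^12] = 1·21 + 1·26 + 1·38 + 1·40 + 1·40 = 165.

165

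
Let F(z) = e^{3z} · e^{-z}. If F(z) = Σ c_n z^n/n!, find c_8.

The EGF product rule gives c_8 = Σ_{k_1+k_2=8} C(8; k_1,k_2) · ∏ g_i(k_i), where e^{3z} gives (3)^k; e^{-z} gives (-1)^k.
g_1(k) for k = 0…8: 1, 3, 9, 27, 81, 243, 729, 2187, 6561.
g_2(k) for k = 0…8: 1, -1, 1, -1, 1, -1, 1, -1, 1.
c_8 = Σ_k C(8,k)·g_1(k)·g_2(8−k) = 1·1·1 + 8·3·(-1) + 28·9·1 + 56·27·(-1) + 70·81·1 + 56·243·(-1) + 28·729·1 + 8·2187·(-1) + 1·6561·1 = 1 − 24 + 252 − 1512 + 5670 − 13608 + 20412 − 17496 + 6561 = 256.

256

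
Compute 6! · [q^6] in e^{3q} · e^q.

The EGF product rule gives c_6 = Σ_{k_1+k_2=6} C(6; k_1,k_2) · ∏ g_i(k_i), where e^{3q} gives (3)^k; e^q gives (1)^k.
g_1(k) for k = 0…6: 1, 3, 9, 27, 81, 243, 729.
g_2(k) for k = 0…6: 1, 1, 1, 1, 1, 1, 1.
c_6 = Σ_k C(6,k)·g_1(k)·g_2(6−k) = 1·1·1 + 6·3·1 + 15·9·1 + 20·27·1 + 15·81·1 + 6·243·1 + 1·729·1 = 1 + 18 + 135 + 540 + 1215 + 1458 + 729 = 4096.

4096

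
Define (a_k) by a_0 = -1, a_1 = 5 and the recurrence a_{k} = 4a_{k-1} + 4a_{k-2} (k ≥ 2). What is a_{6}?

9344

The ordinary generating function has denominator 1 - 4t - 4t^2.
Iterating the recurrence: a_0,…,a_{6} = -1, 5, 16, 84, 400, 1936, 9344.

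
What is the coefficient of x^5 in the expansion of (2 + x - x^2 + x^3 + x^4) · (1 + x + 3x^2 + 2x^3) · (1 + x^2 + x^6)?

(2 + x - x^2 + x^3 + x^4) has coefficients 2,1,-1,1,1 for degrees 0…4.
(1 + x + 3x^2 + 2x^3) has coefficients 1,1,3,2,0,0 for degrees 0…5.
Finally multiplying by (1 + x^2 + x^6), the product of all factors after the first has coefficients 1,1,4,3,3,2 for degrees 0…5.
[x^5] = 2·2 + 1·3 − 1·3 + 1·4 + 1·1 = 9.

9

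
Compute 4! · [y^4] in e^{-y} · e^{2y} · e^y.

16

The EGF product rule gives c_4 = Σ_{k_1+k_2+k_3=4} C(4; k_1,k_2,k_3) · ∏ g_i(k_i), where e^{-y} gives (-1)^k; e^{2y} gives (2)^k; e^y gives (1)^k.
g_1(k) for k = 0…4: 1, -1, 1, -1, 1.
g_2(k) for k = 0…4: 1, 2, 4, 8, 16.
g_3(k) for k = 0…4: 1, 1, 1, 1, 1.
First combine the last two factors: h(k) = Σ_j C(k,j)·g_2(j)·g_3(k−j) for k = 0…4: 1, 3, 9, 27, 81.
c_4 = Σ_k C(4,k)·g_1(k)·h(4−k) = 1·1·81 + 4·(-1)·27 + 6·1·9 + 4·(-1)·3 + 1·1·1 = 81 − 108 + 54 − 12 + 1 = 16.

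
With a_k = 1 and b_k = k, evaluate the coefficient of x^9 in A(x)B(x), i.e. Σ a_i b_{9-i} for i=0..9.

This is [x^9] in the product of the two ordinary generating functions.
Σ = 1·9 + 1·8 + 1·7 + 1·6 + 1·5 + 1·4 + 1·3 + 1·2 + 1·1 + 1·0 = 45.

45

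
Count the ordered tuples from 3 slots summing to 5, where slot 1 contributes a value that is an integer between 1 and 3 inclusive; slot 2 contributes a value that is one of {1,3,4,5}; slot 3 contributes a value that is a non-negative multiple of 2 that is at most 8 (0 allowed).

The generating function for the choices is (y + y^2 + y^3)·(y + y^3 + y^4 + y^5)·(1 + y^2 + y^4 + y^6 + y^8); the count is [y^5].
(y + y^2 + y^3) has coefficients 0,1,1,1 for degrees 0…3.
(y + y^3 + y^4 + y^5) has coefficients 0,1,0,1,1,1 for degrees 0…5.
Finally multiplying by (1 + y^2 + y^4 + y^6 + y^8), the product of all factors after the first has coefficients 0,1,0,2,1,3 for degrees 0…5.
[y^5] = 1·1 + 1·2 + 1·0 = 3.

3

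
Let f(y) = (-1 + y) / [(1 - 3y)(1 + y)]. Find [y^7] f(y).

-1093

The denominator gives the recurrence a_n = 2a_(n−1) + 3a_(n−2) for n ≥ 2; the numerator fixes a_0 = -1, a_1 = -1.
Iterating: -1, -1, -5, -13, -41, -121, -365, -1093, so a_7 = -1093.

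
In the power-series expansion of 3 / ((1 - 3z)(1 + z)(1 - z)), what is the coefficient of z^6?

2460

Partial fractions give a closed form: a_n = (27/8)·3^n + (3/8)·(-1)^n + (-3/4)·1^n.
At n = 6: a_6 = 2460.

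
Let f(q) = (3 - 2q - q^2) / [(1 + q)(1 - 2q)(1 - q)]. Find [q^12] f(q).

9558

The denominator gives the recurrence a_n = 2a_(n−1) + a_(n−2) − 2a_(n−3) for n ≥ 3; the numerator fixes a_0 = 3, a_1 = 4, a_2 = 10.
Iterating: 3, 4, 10, 18, 38, 74, 150, 298, 598, 1194, 2390, 4778, 9558, so a_12 = 9558.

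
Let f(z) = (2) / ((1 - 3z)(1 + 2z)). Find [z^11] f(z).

210938

The denominator gives the recurrence a_n = a_(n−1) + 6a_(n−2) for n ≥ 3; the numerator fixes a_0 = 2, a_1 = 2, a_2 = 14.
Iterating: 2, 2, 14, 26, 110, 266, 926, 2522, 8078, 23210, 71678, 210938, so a_11 = 210938.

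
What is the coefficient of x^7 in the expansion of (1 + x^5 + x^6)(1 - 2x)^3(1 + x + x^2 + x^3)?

(1 + x^5 + x^6) has coefficients 1,0,0,0,0,1,1 for degrees 0…6.
(1 - 2x)^3 has coefficients 1,-6,12,-8,0,0,0,0 for degrees 0…7.
Finally multiplying by (1 + x + x^2 + x^3), the product of all factors after the first has coefficients 1,-5,7,-1,-2,4,-8,0 for degrees 0…7.
[x^7] = 1·0 + 1·7 + 1·(-5) = 2.

2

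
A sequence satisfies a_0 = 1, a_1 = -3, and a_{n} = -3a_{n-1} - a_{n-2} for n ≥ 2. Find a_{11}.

The ordinary generating function has denominator 1 + 3q + q^2.
Iterating the recurrence: a_0,…,a_{11} = 1, -3, 8, -21, 55, -144, 377, -987, 2584, -6765, 17711, -46368.

-46368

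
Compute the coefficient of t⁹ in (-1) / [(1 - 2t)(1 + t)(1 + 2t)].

Partial fractions give a closed form: a_n = (-1/3)·2^n + (1/3)·(-1)^n + (-1)·(-2)^n.
At n = 9: a_9 = 341.

341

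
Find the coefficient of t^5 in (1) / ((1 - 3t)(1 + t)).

182

Partial fractions give a closed form: a_n = (3/4)·3^n + (1/4)·(-1)^n.
At n = 5: a_5 = 182.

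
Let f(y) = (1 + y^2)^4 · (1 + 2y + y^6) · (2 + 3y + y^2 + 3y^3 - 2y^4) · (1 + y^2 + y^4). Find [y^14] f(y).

(1 + y^2)^4 has coefficients 1,0,4,0,6,0,4,0,1 for degrees 0…8.
(1 + 2y + y^6) has coefficients 1,2,0,0,0,0,1,0,0,0,0,0,0,0,0 for degrees 0…14.
Multiplying by (2 + 3y + y^2 + 3y^3 - 2y^4) gives running coefficients 2,7,7,5,4,-4,2,3,1,3,-2,0,0,0,0 for degrees 0…14.
Finally multiplying by (1 + y^2 + y^4), the product of all factors after the first has coefficients 2,7,9,12,13,8,13,4,7,2,1,6,-1,3,-2 for degrees 0…14.
[y^14] = 1·(-2) + 4·(-1) + 6·1 + 4·7 + 1·13 = 41.

41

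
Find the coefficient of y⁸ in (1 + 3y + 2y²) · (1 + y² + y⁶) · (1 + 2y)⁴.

(1 + 3y + 2y²) has coefficients 1,3,2 for degrees 0…2.
(1 + y² + y⁶) has coefficients 1,0,1,0,0,0,1,0,0 for degrees 0…8.
Finally multiplying by (1 + 2y)⁴, the product of all factors after the first has coefficients 1,8,25,40,40,32,17,8,24 for degrees 0…8.
[y⁸] = 1·24 + 3·8 + 2·17 = 82.

82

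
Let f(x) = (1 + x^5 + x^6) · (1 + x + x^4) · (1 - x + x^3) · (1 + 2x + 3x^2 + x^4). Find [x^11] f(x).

(1 + x^5 + x^6) has coefficients 1,0,0,0,0,1,1 for degrees 0…6.
(1 + x + x^4) has coefficients 1,1,0,0,1,0,0,0,0,0,0,0 for degrees 0…11.
Multiplying by (1 - x + x^3) gives running coefficients 1,0,-1,1,2,-1,0,1,0,0,0,0 for degrees 0…11.
Finally multiplying by (1 + 2x + 3x^2 + x^4), the product of all factors after the first has coefficients 1,2,2,-1,2,6,3,-1,4,2,0,1 for degrees 0…11.
[x^11] = 1·1 + 1·3 + 1·6 = 10.

10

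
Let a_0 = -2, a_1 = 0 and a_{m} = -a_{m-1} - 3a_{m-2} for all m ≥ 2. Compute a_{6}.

6

The ordinary generating function has denominator 1 + t + 3t^2.
Iterating the recurrence: a_0,…,a_{6} = -2, 0, 6, -6, -12, 30, 6.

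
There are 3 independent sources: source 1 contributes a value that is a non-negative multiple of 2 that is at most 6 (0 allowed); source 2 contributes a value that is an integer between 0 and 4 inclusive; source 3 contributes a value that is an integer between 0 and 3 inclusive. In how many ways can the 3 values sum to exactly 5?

The generating function for the choices is (1 + t^2 + t^4 + t^6)·(1 + t + t^2 + t^3 + t^4)·(1 + t + t^2 + t^3); the count is [t^5].
(1 + t^2 + t^4 + t^6) has coefficients 1,0,1,0,1,0 for degrees 0…5.
(1 + t + t^2 + t^3 + t^4) has coefficients 1,1,1,1,1,0 for degrees 0…5.
Finally multiplying by (1 + t + t^2 + t^3), the product of all factors after the first has coefficients 1,2,3,4,4,3 for degrees 0…5.
[t^5] = 1·3 + 1·4 + 1·2 = 9.

9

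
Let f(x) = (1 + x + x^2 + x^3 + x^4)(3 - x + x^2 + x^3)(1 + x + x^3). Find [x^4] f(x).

10

(1 + x + x^2 + x^3 + x^4) has coefficients 1,1,1,1,1 for degrees 0…4.
(3 - x + x^2 + x^3) has coefficients 3,-1,1,1,0 for degrees 0…4.
Finally multiplying by (1 + x + x^3), the product of all factors after the first has coefficients 3,2,0,5,0 for degrees 0…4.
[x^4] = 1·0 + 1·5 + 1·0 + 1·2 + 1·3 = 10.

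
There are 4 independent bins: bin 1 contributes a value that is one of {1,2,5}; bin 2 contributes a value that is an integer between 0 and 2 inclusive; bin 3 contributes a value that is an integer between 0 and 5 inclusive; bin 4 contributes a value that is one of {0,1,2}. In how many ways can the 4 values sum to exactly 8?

The generating function for the choices is (z + z² + z⁵)·(1 + z + z²)·(1 + z + z² + z³ + z⁴ + z⁵)·(1 + z + z²); the count is [z⁸].
(z + z² + z⁵) has coefficients 0,1,1,0,0,1 for degrees 0…5.
(1 + z + z²) has coefficients 1,1,1,0,0,0,0,0,0 for degrees 0…8.
Multiplying by (1 + z + z² + z³ + z⁴ + z⁵) gives running coefficients 1,2,3,3,3,3,2,1,0 for degrees 0…8.
Finally multiplying by (1 + z + z²), the product of all factors after the first has coefficients 1,3,6,8,9,9,8,6,3 for degrees 0…8.
[z⁸] = 1·6 + 1·8 + 1·8 = 22.

22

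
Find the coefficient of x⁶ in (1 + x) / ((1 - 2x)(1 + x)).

64

Partial fractions give a closed form: a_n = (1)·2^n.
At n = 6: a_6 = 64.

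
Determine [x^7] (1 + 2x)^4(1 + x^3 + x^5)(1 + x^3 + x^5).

88

(1 + 2x)^4 has coefficients 1,8,24,32,16 for degrees 0…4.
(1 + x^3 + x^5) has coefficients 1,0,0,1,0,1,0,0 for degrees 0…7.
Finally multiplying by (1 + x^3 + x^5), the product of all factors after the first has coefficients 1,0,0,2,0,2,1,0 for degrees 0…7.
[x^7] = 1·0 + 8·1 + 24·2 + 32·0 + 16·2 = 88.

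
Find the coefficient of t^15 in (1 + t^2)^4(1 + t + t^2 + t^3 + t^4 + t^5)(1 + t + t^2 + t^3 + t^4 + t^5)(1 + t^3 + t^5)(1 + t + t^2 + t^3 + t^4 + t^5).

958

(1 + t^2)^4 has coefficients 1,0,4,0,6,0,4,0,1 for degrees 0…8.
(1 + t + t^2 + t^3 + t^4 + t^5) has coefficients 1,1,1,1,1,1,0,0,0,0,0,0,0,0,0,0 for degrees 0…15.
Multiplying by (1 + t + t^2 + t^3 + t^4 + t^5) gives running coefficients 1,2,3,4,5,6,5,4,3,2,1,0,0,0,0,0 for degrees 0…15.
Multiplying by (1 + t^3 + t^5) gives running coefficients 1,2,3,5,7,10,11,12,13,12,11,8,6,4,2,1 for degrees 0…15.
Finally multiplying by (1 + t + t^2 + t^3 + t^4 + t^5), the product of all factors after the first has coefficients 1,3,6,11,18,28,38,48,58,65,69,67,62,54,43,32 for degrees 0…15.
[t^15] = 1·32 + 4·54 + 6·67 + 4·65 + 1·48 = 958.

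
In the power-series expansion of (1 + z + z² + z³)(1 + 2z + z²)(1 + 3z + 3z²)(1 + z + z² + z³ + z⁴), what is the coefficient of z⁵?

96

(1 + z + z² + z³) has coefficients 1,1,1,1 for degrees 0…3.
(1 + 2z + z²) has coefficients 1,2,1,0,0,0 for degrees 0…5.
Multiplying by (1 + 3z + 3z²) gives running coefficients 1,5,10,9,3,0 for degrees 0…5.
Finally multiplying by (1 + z + z² + z³ + z⁴), the product of all factors after the first has coefficients 1,6,16,25,28,27 for degrees 0…5.
[z⁵] = 1·27 + 1·28 + 1·25 + 1·16 = 96.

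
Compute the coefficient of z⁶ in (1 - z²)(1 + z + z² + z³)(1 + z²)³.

-2

(1 - z²) has coefficients 1,0,-1 for degrees 0…2.
(1 + z + z² + z³) has coefficients 1,1,1,1,0,0,0 for degrees 0…6.
Finally multiplying by (1 + z²)³, the product of all factors after the first has coefficients 1,1,4,4,6,6,4 for degrees 0…6.
[z⁶] = 1·4 − 1·6 = -2.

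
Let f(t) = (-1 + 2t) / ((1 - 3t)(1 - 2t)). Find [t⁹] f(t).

The denominator gives the recurrence a_n = 5a_(n−1) − 6a_(n−2) for n ≥ 3; the numerator fixes a_0 = -1, a_1 = -3, a_2 = -9.
Iterating: -1, -3, -9, -27, -81, -243, -729, -2187, -6561, -19683, so a_9 = -19683.

-19683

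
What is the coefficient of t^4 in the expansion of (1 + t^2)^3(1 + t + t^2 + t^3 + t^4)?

7

(1 + t^2)^3 has coefficients 1,0,3,0,3 for degrees 0…4.
(1 + t + t^2 + t^3 + t^4) has coefficients 1,1,1,1,1 for degrees 0…4.
[t^4] = 1·1 + 3·1 + 3·1 = 7.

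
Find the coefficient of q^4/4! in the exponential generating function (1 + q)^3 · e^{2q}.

The EGF product rule gives c_4 = Σ_{k_1+k_2=4} C(4; k_1,k_2) · ∏ g_i(k_i), where (1+q)^3 gives the falling factorial (3)_k; e^{2q} gives (2)^k.
g_1(k) for k = 0…4: 1, 3, 6, 6, 0.
g_2(k) for k = 0…4: 1, 2, 4, 8, 16.
c_4 = Σ_k C(4,k)·g_1(k)·g_2(4−k) = 1·1·16 + 4·3·8 + 6·6·4 + 4·6·2 = 16 + 96 + 144 + 48 = 304.

304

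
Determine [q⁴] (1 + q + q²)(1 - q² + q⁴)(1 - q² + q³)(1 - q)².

2

(1 + q + q²) has coefficients 1,1,1 for degrees 0…2.
(1 - q² + q⁴) has coefficients 1,0,-1,0,1 for degrees 0…4.
Multiplying by (1 - q² + q³) gives running coefficients 1,0,-2,1,2 for degrees 0…4.
Finally multiplying by (1 - q)², the product of all factors after the first has coefficients 1,-2,-1,5,-2 for degrees 0…4.
[q⁴] = 1·(-2) + 1·5 + 1·(-1) = 2.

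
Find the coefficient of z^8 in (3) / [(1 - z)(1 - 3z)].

29523

The denominator gives the recurrence a_n = 4a_(n−1) − 3a_(n−2) for n ≥ 2; the numerator fixes a_0 = 3, a_1 = 12.
Iterating: 3, 12, 39, 120, 363, 1092, 3279, 9840, 29523, so a_8 = 29523.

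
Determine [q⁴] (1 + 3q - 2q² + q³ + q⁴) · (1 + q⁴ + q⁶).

2

(1 + 3q - 2q² + q³ + q⁴) has coefficients 1,3,-2,1,1 for degrees 0…4.
(1 + q⁴ + q⁶) has coefficients 1,0,0,0,1 for degrees 0…4.
[q⁴] = 1·1 + 3·0 − 2·0 + 1·0 + 1·1 = 2.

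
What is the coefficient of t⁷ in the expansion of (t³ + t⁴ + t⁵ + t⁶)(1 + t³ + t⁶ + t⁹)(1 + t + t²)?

(t³ + t⁴ + t⁵ + t⁶) has coefficients 0,0,0,1,1,1,1 for degrees 0…6.
(1 + t³ + t⁶ + t⁹) has coefficients 1,0,0,1,0,0,1,0 for degrees 0…7.
Finally multiplying by (1 + t + t²), the product of all factors after the first has coefficients 1,1,1,1,1,1,1,1 for degrees 0…7.
[t⁷] = 1·1 + 1·1 + 1·1 + 1·1 = 4.

4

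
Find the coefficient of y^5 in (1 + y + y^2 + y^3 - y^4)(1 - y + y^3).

(1 + y + y^2 + y^3 - y^4) has coefficients 1,1,1,1,-1 for degrees 0…4.
(1 - y + y^3) has coefficients 1,-1,0,1,0,0 for degrees 0…5.
[y^5] = 1·0 + 1·0 + 1·1 + 1·0 − 1·(-1) = 2.

2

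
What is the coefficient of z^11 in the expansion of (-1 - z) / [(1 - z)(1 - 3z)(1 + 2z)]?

Partial fractions give a closed form: a_n = (1/3)·1^n + (-6/5)·3^n + (-2/15)·(-2)^n.
At n = 11: a_11 = -212303.

-212303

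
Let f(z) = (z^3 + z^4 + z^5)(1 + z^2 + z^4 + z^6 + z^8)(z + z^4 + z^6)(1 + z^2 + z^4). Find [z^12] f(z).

11

(z^3 + z^4 + z^5) has coefficients 0,0,0,1,1,1 for degrees 0…5.
(1 + z^2 + z^4 + z^6 + z^8) has coefficients 1,0,1,0,1,0,1,0,1,0,0,0,0 for degrees 0…12.
Multiplying by (z + z^4 + z^6) gives running coefficients 0,1,0,1,1,1,2,1,2,1,2,0,2 for degrees 0…12.
Finally multiplying by (1 + z^2 + z^4), the product of all factors after the first has coefficients 0,1,0,2,1,3,3,3,5,3,6,2,6 for degrees 0…12.
[z^12] = 1·3 + 1·5 + 1·3 = 11.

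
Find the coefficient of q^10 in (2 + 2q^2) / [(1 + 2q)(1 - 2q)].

2560

The denominator gives the recurrence a_n = 4a_(n−2) for n ≥ 3; the numerator fixes a_0 = 2, a_1 = 0, a_2 = 10.
Iterating: 2, 0, 10, 0, 40, 0, 160, 0, 640, 0, 2560, so a_10 = 2560.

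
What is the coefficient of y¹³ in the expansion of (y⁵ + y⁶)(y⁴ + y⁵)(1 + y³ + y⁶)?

(y⁵ + y⁶) has coefficients 0,0,0,0,0,1,1 for degrees 0…6.
(y⁴ + y⁵) has coefficients 0,0,0,0,1,1,0,0,0,0,0,0,0,0 for degrees 0…13.
Finally multiplying by (1 + y³ + y⁶), the product of all factors after the first has coefficients 0,0,0,0,1,1,0,1,1,0,1,1,0,0 for degrees 0…13.
[y¹³] = 1·1 + 1·1 = 2.

2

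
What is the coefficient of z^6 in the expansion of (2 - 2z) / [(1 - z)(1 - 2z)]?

128

Partial fractions give a closed form: a_n = (2)·2^n.
At n = 6: a_6 = 128.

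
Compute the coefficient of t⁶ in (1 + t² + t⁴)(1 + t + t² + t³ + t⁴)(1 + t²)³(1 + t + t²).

41

(1 + t² + t⁴) has coefficients 1,0,1,0,1 for degrees 0…4.
(1 + t + t² + t³ + t⁴) has coefficients 1,1,1,1,1,0,0 for degrees 0…6.
Multiplying by (1 + t²)³ gives running coefficients 1,1,4,4,7,6,7 for degrees 0…6.
Finally multiplying by (1 + t + t²), the product of all factors after the first has coefficients 1,2,6,9,15,17,20 for degrees 0…6.
[t⁶] = 1·20 + 1·15 + 1·6 = 41.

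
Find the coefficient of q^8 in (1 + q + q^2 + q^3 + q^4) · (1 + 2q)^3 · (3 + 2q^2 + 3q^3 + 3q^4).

199

(1 + q + q^2 + q^3 + q^4) has coefficients 1,1,1,1,1 for degrees 0…4.
(1 + 2q)^3 has coefficients 1,6,12,8,0,0,0,0,0 for degrees 0…8.
Finally multiplying by (3 + 2q^2 + 3q^3 + 3q^4), the product of all factors after the first has coefficients 3,18,38,39,45,70,60,24,0 for degrees 0…8.
[q^8] = 1·0 + 1·24 + 1·60 + 1·70 + 1·45 = 199.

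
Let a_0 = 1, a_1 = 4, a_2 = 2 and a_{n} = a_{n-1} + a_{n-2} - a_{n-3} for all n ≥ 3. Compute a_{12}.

7

The ordinary generating function has denominator 1 - x - x^2 + x^3.
Iterating the recurrence: a_0,…,a_{12} = 1, 4, 2, 5, 3, 6, 4, 7, 5, 8, 6, 9, 7.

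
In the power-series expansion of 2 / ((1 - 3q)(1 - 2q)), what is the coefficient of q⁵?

1330

The denominator gives the recurrence a_n = 5a_(n−1) − 6a_(n−2) for n ≥ 2; the numerator fixes a_0 = 2, a_1 = 10.
Iterating: 2, 10, 38, 130, 422, 1330, so a_5 = 1330.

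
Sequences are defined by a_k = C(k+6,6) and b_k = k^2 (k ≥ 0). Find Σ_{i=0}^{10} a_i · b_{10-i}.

72930

The convolution is the x^10 coefficient of A(x)B(x).
Σ = 1·100 + 7·81 + 28·64 + 84·49 + 210·36 + 462·25 + 924·16 + 1716·9 + 3003·4 + 5005·1 + 8008·0 = 72930.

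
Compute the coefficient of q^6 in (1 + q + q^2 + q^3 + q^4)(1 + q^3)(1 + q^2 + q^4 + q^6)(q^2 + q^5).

5

(1 + q + q^2 + q^3 + q^4) has coefficients 1,1,1,1,1 for degrees 0…4.
(1 + q^3) has coefficients 1,0,0,1,0,0,0 for degrees 0…6.
Multiplying by (1 + q^2 + q^4 + q^6) gives running coefficients 1,0,1,1,1,1,1 for degrees 0…6.
Finally multiplying by (q^2 + q^5), the product of all factors after the first has coefficients 0,0,1,0,1,2,1 for degrees 0…6.
[q^6] = 1·1 + 1·2 + 1·1 + 1·0 + 1·1 = 5.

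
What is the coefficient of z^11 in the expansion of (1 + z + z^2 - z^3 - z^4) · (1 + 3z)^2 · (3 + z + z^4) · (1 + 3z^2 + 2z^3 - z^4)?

(1 + z + z^2 - z^3 - z^4) has coefficients 1,1,1,-1,-1 for degrees 0…4.
(1 + 3z)^2 has coefficients 1,6,9,0,0,0,0,0,0,0,0,0 for degrees 0…11.
Multiplying by (3 + z + z^4) gives running coefficients 3,19,33,9,1,6,9,0,0,0,0,0 for degrees 0…11.
Finally multiplying by (1 + 3z^2 + 2z^3 - z^4), the product of all factors after the first has coefficients 3,19,42,72,135,80,-3,11,38,12,-9,0 for degrees 0…11.
[z^11] = 1·0 + 1·(-9) + 1·12 − 1·38 − 1·11 = -46.

-46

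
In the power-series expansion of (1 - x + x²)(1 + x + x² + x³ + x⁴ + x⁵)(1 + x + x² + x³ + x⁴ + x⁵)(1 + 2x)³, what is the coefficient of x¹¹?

81

(1 - x + x²) has coefficients 1,-1,1 for degrees 0…2.
(1 + x + x² + x³ + x⁴ + x⁵) has coefficients 1,1,1,1,1,1,0,0,0,0,0,0 for degrees 0…11.
Multiplying by (1 + x + x² + x³ + x⁴ + x⁵) gives running coefficients 1,2,3,4,5,6,5,4,3,2,1,0 for degrees 0…11.
Finally multiplying by (1 + 2x)³, the product of all factors after the first has coefficients 1,8,27,54,81,108,133,146,135,108,81,54 for degrees 0…11.
[x¹¹] = 1·54 − 1·81 + 1·108 = 81.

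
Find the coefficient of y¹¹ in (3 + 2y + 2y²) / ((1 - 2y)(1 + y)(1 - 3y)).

1537748

Partial fractions give a closed form: a_n = (-6)·2^n + (1/4)·(-1)^n + (35/4)·3^n.
At n = 11: a_11 = 1537748.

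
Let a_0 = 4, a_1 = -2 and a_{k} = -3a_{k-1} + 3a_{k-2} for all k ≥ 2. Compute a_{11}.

-2621970

The ordinary generating function has denominator 1 + 3t - 3t^2.
Iterating the recurrence: a_0,…,a_{11} = 4, -2, 18, -60, 234, -882, 3348, -12690, 48114, -182412, 691578, -2621970.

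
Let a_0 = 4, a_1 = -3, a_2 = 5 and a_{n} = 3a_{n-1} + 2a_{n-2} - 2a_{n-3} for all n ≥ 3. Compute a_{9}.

7137

The ordinary generating function has denominator 1 - 3x - 2x^2 + 2x^3.
Iterating the recurrence: a_0,…,a_{9} = 4, -3, 5, 1, 19, 49, 183, 609, 2095, 7137.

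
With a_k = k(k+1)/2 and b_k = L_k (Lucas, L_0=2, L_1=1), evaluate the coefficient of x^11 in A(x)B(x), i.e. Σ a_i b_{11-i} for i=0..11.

2086

The convolution is the x^11 coefficient of A(x)B(x).
Σ = 0·199 + 1·123 + 3·76 + 6·47 + 10·29 + 15·18 + 21·11 + 28·7 + 36·4 + 45·3 + 55·1 + 66·2 = 2086.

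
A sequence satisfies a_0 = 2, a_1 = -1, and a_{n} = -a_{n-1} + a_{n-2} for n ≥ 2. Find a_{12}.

322

The ordinary generating function has denominator 1 + q - q^2.
Iterating the recurrence: a_0,…,a_{12} = 2, -1, 3, -4, 7, -11, 18, -29, 47, -76, 123, -199, 322.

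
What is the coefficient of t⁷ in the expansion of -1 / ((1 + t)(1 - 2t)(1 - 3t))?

-4750

Partial fractions give a closed form: a_n = (-1/12)·(-1)^n + (4/3)·2^n + (-9/4)·3^n.
At n = 7: a_7 = -4750.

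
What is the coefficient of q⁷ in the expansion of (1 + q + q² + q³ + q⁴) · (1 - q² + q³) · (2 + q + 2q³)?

(1 + q + q² + q³ + q⁴) has coefficients 1,1,1,1,1 for degrees 0…4.
(1 - q² + q³) has coefficients 1,0,-1,1,0,0,0,0 for degrees 0…7.
Finally multiplying by (2 + q + 2q³), the product of all factors after the first has coefficients 2,1,-2,3,1,-2,2,0 for degrees 0…7.
[q⁷] = 1·0 + 1·2 + 1·(-2) + 1·1 + 1·3 = 4.

4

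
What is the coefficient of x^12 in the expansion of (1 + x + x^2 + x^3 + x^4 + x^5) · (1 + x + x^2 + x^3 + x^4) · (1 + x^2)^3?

10

(1 + x + x^2 + x^3 + x^4 + x^5) has coefficients 1,1,1,1,1,1 for degrees 0…5.
(1 + x + x^2 + x^3 + x^4) has coefficients 1,1,1,1,1,0,0,0,0,0,0,0,0 for degrees 0…12.
Finally multiplying by (1 + x^2)^3, the product of all factors after the first has coefficients 1,1,4,4,7,6,7,4,4,1,1,0,0 for degrees 0…12.
[x^12] = 1·0 + 1·0 + 1·1 + 1·1 + 1·4 + 1·4 = 10.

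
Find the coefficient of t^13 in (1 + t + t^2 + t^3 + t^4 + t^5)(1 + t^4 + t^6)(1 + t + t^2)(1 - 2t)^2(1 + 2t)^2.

65

(1 + t + t^2 + t^3 + t^4 + t^5) has coefficients 1,1,1,1,1,1 for degrees 0…5.
(1 + t^4 + t^6) has coefficients 1,0,0,0,1,0,1,0,0,0,0,0,0,0 for degrees 0…13.
Multiplying by (1 + t + t^2) gives running coefficients 1,1,1,0,1,1,2,1,1,0,0,0,0,0 for degrees 0…13.
Multiplying by (1 - 2t)^2 gives running coefficients 1,-3,1,0,5,-3,2,-3,5,0,4,0,0,0 for degrees 0…13.
Finally multiplying by (1 + 2t)^2, the product of all factors after the first has coefficients 1,1,-7,-8,9,17,10,-7,1,8,24,16,16,0 for degrees 0…13.
[t^13] = 1·0 + 1·16 + 1·16 + 1·24 + 1·8 + 1·1 = 65.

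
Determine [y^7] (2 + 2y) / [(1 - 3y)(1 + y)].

Partial fractions give a closed form: a_n = (2)·3^n.
At n = 7: a_7 = 4374.

4374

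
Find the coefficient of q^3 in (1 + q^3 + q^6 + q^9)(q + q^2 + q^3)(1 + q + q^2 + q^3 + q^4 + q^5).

(1 + q^3 + q^6 + q^9) has coefficients 1,0,0,1 for degrees 0…3.
(q + q^2 + q^3) has coefficients 0,1,1,1 for degrees 0…3.
Finally multiplying by (1 + q + q^2 + q^3 + q^4 + q^5), the product of all factors after the first has coefficients 0,1,2,3 for degrees 0…3.
[q^3] = 1·3 + 1·0 = 3.

3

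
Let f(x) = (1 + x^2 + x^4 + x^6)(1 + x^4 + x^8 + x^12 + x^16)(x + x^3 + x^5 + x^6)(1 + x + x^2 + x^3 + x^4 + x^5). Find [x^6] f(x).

(1 + x^2 + x^4 + x^6) has coefficients 1,0,1,0,1,0,1 for degrees 0…6.
(1 + x^4 + x^8 + x^12 + x^16) has coefficients 1,0,0,0,1,0,0 for degrees 0…6.
Multiplying by (x + x^3 + x^5 + x^6) gives running coefficients 0,1,0,1,0,2,1 for degrees 0…6.
Finally multiplying by (1 + x + x^2 + x^3 + x^4 + x^5), the product of all factors after the first has coefficients 0,1,1,2,2,4,5 for degrees 0…6.
[x^6] = 1·5 + 1·2 + 1·1 + 1·0 = 8.

8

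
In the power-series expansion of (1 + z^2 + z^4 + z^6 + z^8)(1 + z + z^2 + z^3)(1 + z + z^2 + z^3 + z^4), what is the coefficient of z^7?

10

(1 + z^2 + z^4 + z^6 + z^8) has coefficients 1,0,1,0,1,0,1,0 for degrees 0…7.
(1 + z + z^2 + z^3) has coefficients 1,1,1,1,0,0,0,0 for degrees 0…7.
Finally multiplying by (1 + z + z^2 + z^3 + z^4), the product of all factors after the first has coefficients 1,2,3,4,4,3,2,1 for degrees 0…7.
[z^7] = 1·1 + 1·3 + 1·4 + 1·2 = 10.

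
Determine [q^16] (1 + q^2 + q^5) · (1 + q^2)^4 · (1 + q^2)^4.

9

(1 + q^2 + q^5) has coefficients 1,0,1,0,0,1 for degrees 0…5.
(1 + q^2)^4 has coefficients 1,0,4,0,6,0,4,0,1,0,0,0,0,0,0,0,0 for degrees 0…16.
Finally multiplying by (1 + q^2)^4, the product of all factors after the first has coefficients 1,0,8,0,28,0,56,0,70,0,56,0,28,0,8,0,1 for degrees 0…16.
[q^16] = 1·1 + 1·8 + 1·0 = 9.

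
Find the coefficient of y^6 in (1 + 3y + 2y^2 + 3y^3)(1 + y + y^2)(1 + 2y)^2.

32

(1 + 3y + 2y^2 + 3y^3) has coefficients 1,3,2,3 for degrees 0…3.
(1 + y + y^2) has coefficients 1,1,1,0,0,0,0 for degrees 0…6.
Finally multiplying by (1 + 2y)^2, the product of all factors after the first has coefficients 1,5,9,8,4,0,0 for degrees 0…6.
[y^6] = 1·0 + 3·0 + 2·4 + 3·8 = 32.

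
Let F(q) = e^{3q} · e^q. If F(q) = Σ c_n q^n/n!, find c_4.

256

The EGF product rule gives c_4 = Σ_{k_1+k_2=4} C(4; k_1,k_2) · ∏ g_i(k_i), where e^{3q} gives (3)^k; e^q gives (1)^k.
g_1(k) for k = 0…4: 1, 3, 9, 27, 81.
g_2(k) for k = 0…4: 1, 1, 1, 1, 1.
c_4 = Σ_k C(4,k)·g_1(k)·g_2(4−k) = 1·1·1 + 4·3·1 + 6·9·1 + 4·27·1 + 1·81·1 = 1 + 12 + 54 + 108 + 81 = 256.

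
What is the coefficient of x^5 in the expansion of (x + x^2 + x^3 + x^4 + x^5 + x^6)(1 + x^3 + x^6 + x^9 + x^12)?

(x + x^2 + x^3 + x^4 + x^5 + x^6) has coefficients 0,1,1,1,1,1 for degrees 0…5.
(1 + x^3 + x^6 + x^9 + x^12) has coefficients 1,0,0,1,0,0 for degrees 0…5.
[x^5] = 1·0 + 1·1 + 1·0 + 1·0 + 1·1 = 2.

2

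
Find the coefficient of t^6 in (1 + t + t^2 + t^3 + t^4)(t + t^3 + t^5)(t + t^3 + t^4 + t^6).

(1 + t + t^2 + t^3 + t^4) has coefficients 1,1,1,1,1 for degrees 0…4.
(t + t^3 + t^5) has coefficients 0,1,0,1,0,1,0 for degrees 0…6.
Finally multiplying by (t + t^3 + t^4 + t^6), the product of all factors after the first has coefficients 0,0,1,0,2,1,2 for degrees 0…6.
[t^6] = 1·2 + 1·1 + 1·2 + 1·0 + 1·1 = 6.

6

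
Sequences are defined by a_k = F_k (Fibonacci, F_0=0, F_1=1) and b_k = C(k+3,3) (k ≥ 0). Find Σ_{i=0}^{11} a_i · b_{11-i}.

Write out a_i and b_{11-i} for i = 0,…,11 and sum the products.
Σ = 0·364 + 1·286 + 1·220 + 2·165 + 3·120 + 5·84 + 8·56 + 13·35 + 21·20 + 34·10 + 55·4 + 89·1 = 3588.

3588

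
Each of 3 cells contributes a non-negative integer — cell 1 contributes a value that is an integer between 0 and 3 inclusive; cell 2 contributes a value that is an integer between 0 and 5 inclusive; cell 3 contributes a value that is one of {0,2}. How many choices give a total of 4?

The generating function for the choices is (1 + t + t² + t³)·(1 + t + t² + t³ + t⁴ + t⁵)·(1 + t²); the count is [t⁴].
(1 + t + t² + t³) has coefficients 1,1,1,1 for degrees 0…3.
(1 + t + t² + t³ + t⁴ + t⁵) has coefficients 1,1,1,1,1 for degrees 0…4.
Finally multiplying by (1 + t²), the product of all factors after the first has coefficients 1,1,2,2,2 for degrees 0…4.
[t⁴] = 1·2 + 1·2 + 1·2 + 1·1 = 7.

7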